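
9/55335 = 3/18445  =  0.00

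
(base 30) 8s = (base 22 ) c4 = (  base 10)268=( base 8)414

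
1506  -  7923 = - 6417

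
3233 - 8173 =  - 4940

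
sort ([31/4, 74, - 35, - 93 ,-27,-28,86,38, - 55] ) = [ - 93,  -  55,  -  35, - 28,-27 , 31/4, 38,  74, 86 ]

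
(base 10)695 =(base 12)49B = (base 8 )1267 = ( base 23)175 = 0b1010110111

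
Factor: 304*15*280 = 2^7*3^1*5^2*7^1*19^1 = 1276800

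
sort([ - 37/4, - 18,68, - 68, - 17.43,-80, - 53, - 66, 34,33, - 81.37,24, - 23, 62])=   [ -81.37,-80, - 68, - 66,-53, - 23, - 18, - 17.43, - 37/4, 24,33,34,62,  68] 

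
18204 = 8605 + 9599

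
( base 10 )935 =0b1110100111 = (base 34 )rh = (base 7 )2504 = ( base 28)15b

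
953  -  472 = 481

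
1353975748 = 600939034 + 753036714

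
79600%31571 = 16458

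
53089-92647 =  - 39558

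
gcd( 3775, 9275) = 25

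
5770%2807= 156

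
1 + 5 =6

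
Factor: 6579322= 2^1*3289661^1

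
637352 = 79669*8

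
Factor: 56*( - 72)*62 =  - 2^7*3^2 * 7^1*31^1 = - 249984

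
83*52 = 4316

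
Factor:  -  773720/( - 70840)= 841/77 = 7^( - 1)*11^( - 1 ) * 29^2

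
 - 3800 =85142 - 88942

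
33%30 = 3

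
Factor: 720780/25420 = 3^1*31^( - 1 )*293^1 = 879/31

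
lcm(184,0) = 0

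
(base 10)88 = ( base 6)224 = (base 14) 64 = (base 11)80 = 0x58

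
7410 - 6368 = 1042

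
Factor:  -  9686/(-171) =2^1*3^( - 2)*19^( - 1)* 29^1 * 167^1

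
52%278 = 52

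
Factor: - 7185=-3^1*5^1*479^1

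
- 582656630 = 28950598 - 611607228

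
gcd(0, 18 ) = 18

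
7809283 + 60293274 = 68102557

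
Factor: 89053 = 19^1*43^1*109^1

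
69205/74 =935 + 15/74=935.20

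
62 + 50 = 112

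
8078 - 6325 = 1753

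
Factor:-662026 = -2^1*331013^1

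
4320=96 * 45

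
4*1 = 4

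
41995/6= 6999+1/6 = 6999.17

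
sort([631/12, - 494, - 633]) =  [ - 633, - 494,631/12 ] 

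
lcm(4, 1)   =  4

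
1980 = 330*6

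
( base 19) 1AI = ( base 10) 569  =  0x239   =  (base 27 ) l2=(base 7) 1442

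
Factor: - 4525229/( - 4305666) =2^(-1)*3^( - 1)*19^( - 1 )*179^( - 1 )*211^(-1 ) * 4525229^1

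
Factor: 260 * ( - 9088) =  - 2^9*5^1*13^1*71^1 = - 2362880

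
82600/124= 20650/31=666.13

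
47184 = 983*48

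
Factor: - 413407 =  - 79^1 * 5233^1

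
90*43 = 3870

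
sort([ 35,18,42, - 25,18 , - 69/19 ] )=[ - 25, - 69/19,18 , 18,35,42] 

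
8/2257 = 8/2257 = 0.00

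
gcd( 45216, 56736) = 288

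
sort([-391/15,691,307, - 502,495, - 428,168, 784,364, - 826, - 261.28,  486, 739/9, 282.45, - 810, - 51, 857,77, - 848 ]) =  [ - 848, - 826, - 810, - 502, - 428, - 261.28, - 51, - 391/15,77,739/9, 168, 282.45,307,364, 486,495,691, 784 , 857] 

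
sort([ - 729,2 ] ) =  [ - 729,  2 ]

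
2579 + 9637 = 12216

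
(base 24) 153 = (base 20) 1ej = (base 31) mh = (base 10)699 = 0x2BB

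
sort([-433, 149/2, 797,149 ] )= [ - 433,  149/2, 149,  797]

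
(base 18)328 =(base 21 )268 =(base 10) 1016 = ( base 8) 1770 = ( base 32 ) VO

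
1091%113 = 74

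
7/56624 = 7/56624 = 0.00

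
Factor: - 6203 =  - 6203^1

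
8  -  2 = 6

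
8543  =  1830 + 6713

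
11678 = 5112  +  6566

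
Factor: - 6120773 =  - 6120773^1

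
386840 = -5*( - 77368 )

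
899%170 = 49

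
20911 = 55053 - 34142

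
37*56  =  2072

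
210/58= 105/29 = 3.62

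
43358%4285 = 508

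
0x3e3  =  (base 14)511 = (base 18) 315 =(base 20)29f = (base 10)995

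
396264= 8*49533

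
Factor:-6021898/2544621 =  - 2^1 *3^( - 1 ) * 19^1*37^1*769^ ( - 1)*1103^(-1 )*4283^1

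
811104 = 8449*96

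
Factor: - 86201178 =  - 2^1*3^1*7^1*2052409^1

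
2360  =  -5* ( - 472)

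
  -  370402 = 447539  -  817941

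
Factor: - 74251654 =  - 2^1 * 37125827^1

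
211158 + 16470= 227628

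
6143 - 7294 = -1151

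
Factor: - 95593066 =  - 2^1* 19^1*101^1*24907^1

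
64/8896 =1/139 = 0.01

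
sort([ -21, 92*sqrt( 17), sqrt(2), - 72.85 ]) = [-72.85,-21,sqrt ( 2),92 * sqrt(17)]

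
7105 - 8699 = -1594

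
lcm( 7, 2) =14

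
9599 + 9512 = 19111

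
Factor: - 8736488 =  - 2^3*1092061^1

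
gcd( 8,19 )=1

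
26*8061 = 209586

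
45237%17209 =10819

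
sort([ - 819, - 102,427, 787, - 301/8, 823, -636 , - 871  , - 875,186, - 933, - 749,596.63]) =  [ - 933, - 875, - 871, - 819, - 749,-636, - 102, - 301/8,186,427,596.63, 787, 823 ] 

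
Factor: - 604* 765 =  - 462060=- 2^2*3^2* 5^1*17^1*151^1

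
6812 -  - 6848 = 13660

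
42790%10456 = 966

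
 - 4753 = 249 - 5002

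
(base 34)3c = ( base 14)82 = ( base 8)162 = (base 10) 114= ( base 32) 3i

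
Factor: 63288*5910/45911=374032080/45911=2^4*3^4* 5^1*31^( - 1)*197^1*293^1*1481^(-1)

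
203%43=31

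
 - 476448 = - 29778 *16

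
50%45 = 5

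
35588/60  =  8897/15 =593.13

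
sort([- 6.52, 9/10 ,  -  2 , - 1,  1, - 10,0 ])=[ - 10, - 6.52, - 2, - 1,0, 9/10,1]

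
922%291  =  49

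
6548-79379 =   -  72831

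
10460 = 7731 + 2729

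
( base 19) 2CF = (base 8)1705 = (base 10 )965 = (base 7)2546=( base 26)1B3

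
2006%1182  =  824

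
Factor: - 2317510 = - 2^1* 5^1*13^1*17827^1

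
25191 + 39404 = 64595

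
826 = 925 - 99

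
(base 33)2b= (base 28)2L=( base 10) 77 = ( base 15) 52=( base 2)1001101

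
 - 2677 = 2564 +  - 5241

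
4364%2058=248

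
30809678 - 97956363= - 67146685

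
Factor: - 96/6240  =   - 1/65 = - 5^( - 1 )*13^(-1 )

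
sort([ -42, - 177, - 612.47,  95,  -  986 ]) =[ - 986, - 612.47 ,-177,-42,95] 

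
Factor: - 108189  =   - 3^3*4007^1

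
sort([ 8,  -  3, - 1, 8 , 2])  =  [ - 3, - 1,2,8, 8]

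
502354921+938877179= 1441232100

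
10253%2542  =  85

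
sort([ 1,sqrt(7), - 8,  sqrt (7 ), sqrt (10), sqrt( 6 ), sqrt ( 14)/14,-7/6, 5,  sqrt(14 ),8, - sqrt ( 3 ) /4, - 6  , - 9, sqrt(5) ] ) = [ - 9, - 8,  -  6,  -  7/6, - sqrt( 3)/4, sqrt (14) /14,1,  sqrt (5), sqrt( 6), sqrt(7 ),  sqrt(7), sqrt( 10 ), sqrt( 14 ), 5, 8 ] 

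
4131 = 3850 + 281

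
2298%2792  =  2298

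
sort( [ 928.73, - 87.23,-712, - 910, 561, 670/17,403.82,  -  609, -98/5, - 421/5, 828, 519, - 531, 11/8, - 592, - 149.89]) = [ - 910,-712, - 609, - 592,- 531, - 149.89, - 87.23, - 421/5  , - 98/5, 11/8, 670/17,403.82,519,  561,828,928.73]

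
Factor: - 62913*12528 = -788174064 = - 2^4*3^4*29^1 * 67^1*313^1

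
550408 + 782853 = 1333261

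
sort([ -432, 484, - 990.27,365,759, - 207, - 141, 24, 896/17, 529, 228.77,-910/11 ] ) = [ - 990.27,-432, - 207, - 141 ,-910/11, 24,896/17, 228.77,365,484,529,759]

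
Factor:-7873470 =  - 2^1*3^3*5^1 * 11^2*241^1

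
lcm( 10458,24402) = 73206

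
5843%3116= 2727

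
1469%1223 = 246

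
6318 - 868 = 5450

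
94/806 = 47/403 = 0.12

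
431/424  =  431/424 = 1.02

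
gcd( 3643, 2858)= 1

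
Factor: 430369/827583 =3^( -1 )*14519^( - 1 )  *  22651^1  =  22651/43557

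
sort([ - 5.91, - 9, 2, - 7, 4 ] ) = [ - 9, - 7,-5.91, 2, 4 ]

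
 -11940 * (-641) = 7653540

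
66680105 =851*78355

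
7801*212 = 1653812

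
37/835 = 37/835 = 0.04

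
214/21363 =214/21363 =0.01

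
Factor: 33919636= 2^2 * 19^1*263^1*1697^1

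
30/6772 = 15/3386= 0.00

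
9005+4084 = 13089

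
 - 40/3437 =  - 1 + 3397/3437 = -0.01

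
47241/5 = 47241/5 = 9448.20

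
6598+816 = 7414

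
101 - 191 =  - 90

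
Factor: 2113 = 2113^1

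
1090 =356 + 734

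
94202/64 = 1471 + 29/32 = 1471.91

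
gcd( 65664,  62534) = 2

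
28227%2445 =1332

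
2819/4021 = 2819/4021 = 0.70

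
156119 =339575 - 183456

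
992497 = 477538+514959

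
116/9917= 116/9917=0.01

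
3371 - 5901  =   - 2530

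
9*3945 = 35505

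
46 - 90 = - 44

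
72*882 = 63504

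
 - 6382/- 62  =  3191/31= 102.94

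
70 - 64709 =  - 64639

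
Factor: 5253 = 3^1*17^1 * 103^1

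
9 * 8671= 78039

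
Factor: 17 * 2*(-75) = -2550 = -  2^1*3^1*5^2*17^1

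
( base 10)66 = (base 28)2a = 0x42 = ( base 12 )56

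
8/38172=2/9543 = 0.00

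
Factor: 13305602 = 2^1 * 6652801^1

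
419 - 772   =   - 353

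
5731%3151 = 2580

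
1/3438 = 1/3438 = 0.00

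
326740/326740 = 1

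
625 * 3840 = 2400000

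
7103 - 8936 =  - 1833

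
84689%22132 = 18293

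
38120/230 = 3812/23 = 165.74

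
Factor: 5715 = 3^2*5^1*127^1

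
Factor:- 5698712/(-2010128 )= 712339/251266 = 2^(-1)*73^(-1 )*1721^( - 1)*712339^1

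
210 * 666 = 139860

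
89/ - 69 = -2 + 49/69 = - 1.29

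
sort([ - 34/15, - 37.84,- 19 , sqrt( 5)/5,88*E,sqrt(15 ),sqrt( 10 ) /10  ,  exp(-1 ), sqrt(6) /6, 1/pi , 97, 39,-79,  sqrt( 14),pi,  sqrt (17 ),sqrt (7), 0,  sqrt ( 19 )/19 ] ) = [ - 79, - 37.84, - 19, - 34/15,0,sqrt( 19)/19,  sqrt( 10 ) /10,1/pi,exp( - 1),sqrt( 6 )/6,sqrt( 5 ) /5,  sqrt( 7), pi, sqrt(14),sqrt( 15 ),  sqrt(17 ),39,97,88*E] 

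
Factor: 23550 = 2^1*3^1*5^2 *157^1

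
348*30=10440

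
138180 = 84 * 1645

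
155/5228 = 155/5228 = 0.03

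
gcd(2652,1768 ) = 884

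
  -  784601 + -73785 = -858386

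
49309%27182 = 22127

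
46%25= 21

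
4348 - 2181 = 2167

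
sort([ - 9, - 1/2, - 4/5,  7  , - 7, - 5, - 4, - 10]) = [  -  10, - 9, - 7, - 5, - 4, - 4/5,  -  1/2,7 ]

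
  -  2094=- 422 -1672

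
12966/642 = 20 + 21/107 = 20.20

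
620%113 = 55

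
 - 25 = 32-57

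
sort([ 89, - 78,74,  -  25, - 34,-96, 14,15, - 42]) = [ - 96, - 78, - 42, - 34, - 25, 14, 15,74 , 89 ]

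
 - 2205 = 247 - 2452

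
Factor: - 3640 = -2^3 * 5^1*7^1*13^1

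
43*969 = 41667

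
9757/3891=9757/3891  =  2.51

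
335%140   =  55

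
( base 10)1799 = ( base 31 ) 1R1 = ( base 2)11100000111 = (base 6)12155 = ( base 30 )1tt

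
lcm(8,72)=72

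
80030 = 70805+9225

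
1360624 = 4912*277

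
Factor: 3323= 3323^1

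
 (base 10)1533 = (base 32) 1ft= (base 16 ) 5fd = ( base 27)22L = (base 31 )1ie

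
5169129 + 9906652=15075781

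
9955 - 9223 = 732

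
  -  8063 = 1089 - 9152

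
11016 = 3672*3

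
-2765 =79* ( -35) 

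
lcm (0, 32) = 0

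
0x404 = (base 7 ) 2666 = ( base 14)536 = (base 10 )1028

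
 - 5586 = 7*(  -  798 ) 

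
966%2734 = 966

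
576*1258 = 724608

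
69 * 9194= 634386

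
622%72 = 46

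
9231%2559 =1554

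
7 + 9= 16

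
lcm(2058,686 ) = 2058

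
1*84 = 84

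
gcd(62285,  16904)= 1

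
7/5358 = 7/5358 = 0.00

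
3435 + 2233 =5668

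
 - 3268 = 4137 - 7405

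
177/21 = 8 + 3/7 = 8.43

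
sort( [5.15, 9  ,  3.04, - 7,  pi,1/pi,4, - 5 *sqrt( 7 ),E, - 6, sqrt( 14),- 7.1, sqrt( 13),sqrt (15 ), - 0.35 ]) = [-5*sqrt( 7),  -  7.1,- 7,-6 , -0.35,1/pi,E,3.04 , pi , sqrt( 13), sqrt(14), sqrt( 15), 4,5.15,9 ] 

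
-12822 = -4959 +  - 7863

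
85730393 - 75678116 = 10052277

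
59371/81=732 +79/81  =  732.98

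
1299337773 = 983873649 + 315464124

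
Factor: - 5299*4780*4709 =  - 2^2*5^1*7^1*17^1* 239^1 * 277^1*757^1 = -119275296980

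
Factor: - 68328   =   - 2^3*3^2*13^1*73^1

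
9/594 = 1/66= 0.02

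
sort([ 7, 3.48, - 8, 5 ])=[-8,3.48,5, 7 ] 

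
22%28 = 22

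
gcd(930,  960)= 30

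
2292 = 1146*2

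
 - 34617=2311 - 36928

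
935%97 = 62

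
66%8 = 2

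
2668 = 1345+1323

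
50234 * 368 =18486112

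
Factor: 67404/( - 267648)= - 2^( - 5)*17^( - 1) * 137^1=   - 137/544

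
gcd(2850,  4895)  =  5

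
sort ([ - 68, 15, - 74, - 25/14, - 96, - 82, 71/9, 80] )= [-96,  -  82, - 74, - 68,-25/14,71/9, 15, 80 ]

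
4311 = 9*479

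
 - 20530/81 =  - 254 +44/81  =  - 253.46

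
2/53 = 2/53 = 0.04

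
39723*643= 25541889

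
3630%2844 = 786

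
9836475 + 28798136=38634611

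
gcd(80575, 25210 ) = 5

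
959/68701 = 959/68701 = 0.01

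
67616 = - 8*(-8452)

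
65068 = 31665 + 33403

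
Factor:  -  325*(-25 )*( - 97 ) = -5^4*13^1*97^1= - 788125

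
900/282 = 3 + 9/47 = 3.19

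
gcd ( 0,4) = 4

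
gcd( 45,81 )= 9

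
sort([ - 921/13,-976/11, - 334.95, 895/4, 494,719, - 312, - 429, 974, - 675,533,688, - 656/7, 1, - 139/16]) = [ - 675, - 429, - 334.95,  -  312,- 656/7, - 976/11, - 921/13, - 139/16,1,895/4, 494, 533  ,  688,719,  974 ] 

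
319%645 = 319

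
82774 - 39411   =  43363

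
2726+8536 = 11262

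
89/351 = 89/351  =  0.25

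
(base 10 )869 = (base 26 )17B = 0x365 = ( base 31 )s1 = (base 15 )3CE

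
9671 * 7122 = 68876862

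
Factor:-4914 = -2^1 * 3^3 * 7^1*13^1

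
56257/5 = 11251 + 2/5  =  11251.40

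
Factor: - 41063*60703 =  - 11^1*3733^1*60703^1= - 2492647289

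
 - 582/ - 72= 97/12  =  8.08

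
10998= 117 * 94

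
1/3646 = 1/3646=0.00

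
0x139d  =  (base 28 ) 6B9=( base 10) 5021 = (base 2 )1001110011101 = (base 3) 20212222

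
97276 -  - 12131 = 109407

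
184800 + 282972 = 467772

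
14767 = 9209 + 5558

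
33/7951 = 33/7951 = 0.00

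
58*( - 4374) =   -  253692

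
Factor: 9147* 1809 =16546923 = 3^4*67^1 * 3049^1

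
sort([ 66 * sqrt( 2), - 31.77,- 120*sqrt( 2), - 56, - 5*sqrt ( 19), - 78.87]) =[ - 120*sqrt(2 ),-78.87, - 56,-31.77, - 5*sqrt (19 ),66 * sqrt (2) ] 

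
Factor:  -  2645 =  - 5^1*23^2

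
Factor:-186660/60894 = -2^1*5^1*61^1 * 199^(-1) = -  610/199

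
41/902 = 1/22= 0.05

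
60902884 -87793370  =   - 26890486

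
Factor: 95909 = 11^1 * 8719^1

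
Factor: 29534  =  2^1 * 14767^1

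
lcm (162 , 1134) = 1134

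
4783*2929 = 14009407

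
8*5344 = 42752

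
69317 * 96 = 6654432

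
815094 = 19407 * 42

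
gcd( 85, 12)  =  1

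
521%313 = 208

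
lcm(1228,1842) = 3684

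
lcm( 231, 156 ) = 12012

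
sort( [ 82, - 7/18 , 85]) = [ - 7/18, 82, 85] 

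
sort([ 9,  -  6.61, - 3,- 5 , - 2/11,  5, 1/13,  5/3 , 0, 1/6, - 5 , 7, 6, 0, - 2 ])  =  [ - 6.61, - 5, - 5 , - 3,-2, - 2/11,  0, 0 , 1/13, 1/6,  5/3, 5,6,  7, 9 ] 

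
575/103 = 5  +  60/103 = 5.58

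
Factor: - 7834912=-2^5* 244841^1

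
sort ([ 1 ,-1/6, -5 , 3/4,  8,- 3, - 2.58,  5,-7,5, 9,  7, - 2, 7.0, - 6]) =[-7, - 6, - 5,-3,-2.58 ,-2,  -  1/6,  3/4,  1, 5,5, 7,7.0 , 8, 9] 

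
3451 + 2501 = 5952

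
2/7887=2/7887= 0.00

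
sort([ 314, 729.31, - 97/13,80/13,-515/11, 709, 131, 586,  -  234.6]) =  [ - 234.6, - 515/11, - 97/13, 80/13,131, 314,586, 709, 729.31] 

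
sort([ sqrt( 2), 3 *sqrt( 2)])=[ sqrt( 2), 3*sqrt( 2) ] 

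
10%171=10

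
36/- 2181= - 12/727 =- 0.02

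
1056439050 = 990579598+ 65859452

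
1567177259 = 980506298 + 586670961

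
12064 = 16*754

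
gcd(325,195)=65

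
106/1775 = 106/1775 = 0.06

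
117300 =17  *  6900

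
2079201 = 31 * 67071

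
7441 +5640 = 13081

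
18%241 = 18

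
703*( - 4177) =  - 2936431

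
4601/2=2300 + 1/2= 2300.50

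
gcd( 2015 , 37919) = 1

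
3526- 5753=-2227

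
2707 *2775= 7511925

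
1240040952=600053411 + 639987541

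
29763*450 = 13393350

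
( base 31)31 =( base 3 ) 10111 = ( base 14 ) 6a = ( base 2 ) 1011110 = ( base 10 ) 94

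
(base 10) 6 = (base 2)110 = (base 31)6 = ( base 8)6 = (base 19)6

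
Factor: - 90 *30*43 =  - 116100 = -2^2*3^3*5^2 * 43^1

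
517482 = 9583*54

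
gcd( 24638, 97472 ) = 2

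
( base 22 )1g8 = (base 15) 3B4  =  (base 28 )124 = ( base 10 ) 844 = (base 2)1101001100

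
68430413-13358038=55072375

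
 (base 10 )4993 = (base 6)35041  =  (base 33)4ja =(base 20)C9D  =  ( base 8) 11601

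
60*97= 5820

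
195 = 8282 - 8087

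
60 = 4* 15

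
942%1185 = 942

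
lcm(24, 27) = 216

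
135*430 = 58050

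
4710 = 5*942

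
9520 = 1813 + 7707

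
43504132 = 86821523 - 43317391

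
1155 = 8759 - 7604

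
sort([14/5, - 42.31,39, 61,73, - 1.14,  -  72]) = [ - 72, - 42.31, -1.14,14/5,39,61  ,  73 ]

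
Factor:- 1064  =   - 2^3 *7^1*19^1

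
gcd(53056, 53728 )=32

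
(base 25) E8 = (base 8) 546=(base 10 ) 358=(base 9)437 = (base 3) 111021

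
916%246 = 178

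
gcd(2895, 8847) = 3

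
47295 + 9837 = 57132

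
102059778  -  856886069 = - 754826291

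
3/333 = 1/111  =  0.01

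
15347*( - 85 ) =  - 1304495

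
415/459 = 415/459 = 0.90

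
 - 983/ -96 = 983/96 = 10.24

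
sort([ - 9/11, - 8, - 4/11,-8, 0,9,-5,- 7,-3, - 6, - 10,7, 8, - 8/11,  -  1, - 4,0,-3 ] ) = [-10,-8 ,-8, - 7, - 6,-5 , - 4, -3, - 3 ,  -  1,-9/11,-8/11,-4/11 , 0, 0, 7 , 8, 9 ] 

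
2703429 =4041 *669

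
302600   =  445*680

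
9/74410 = 9/74410 = 0.00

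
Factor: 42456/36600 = 5^ ( - 2 )*29^1 = 29/25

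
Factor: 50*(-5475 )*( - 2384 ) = 652620000=2^5*3^1*5^4*73^1*149^1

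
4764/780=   397/65  =  6.11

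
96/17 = 96/17 = 5.65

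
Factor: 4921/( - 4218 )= - 2^( -1 )* 3^(-1) * 7^1=- 7/6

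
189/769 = 189/769 = 0.25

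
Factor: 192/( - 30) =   -  2^5*5^(  -  1)=-32/5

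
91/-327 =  - 1 + 236/327 = - 0.28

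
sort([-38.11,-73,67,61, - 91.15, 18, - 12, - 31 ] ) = [-91.15 , - 73,- 38.11, - 31  , - 12,18, 61,  67] 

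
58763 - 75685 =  - 16922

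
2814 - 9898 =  - 7084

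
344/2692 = 86/673= 0.13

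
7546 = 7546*1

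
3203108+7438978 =10642086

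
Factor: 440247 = 3^1 * 146749^1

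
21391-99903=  - 78512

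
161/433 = 161/433 = 0.37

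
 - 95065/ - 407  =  95065/407 =233.57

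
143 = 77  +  66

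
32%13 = 6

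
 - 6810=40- 6850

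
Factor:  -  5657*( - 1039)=1039^1*5657^1= 5877623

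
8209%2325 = 1234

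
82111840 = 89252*920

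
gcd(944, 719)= 1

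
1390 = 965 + 425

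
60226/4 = 30113/2 = 15056.50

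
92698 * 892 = 82686616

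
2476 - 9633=-7157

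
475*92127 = 43760325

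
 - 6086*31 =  -188666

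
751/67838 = 751/67838 = 0.01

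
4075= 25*163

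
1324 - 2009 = - 685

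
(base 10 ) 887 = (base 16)377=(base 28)13J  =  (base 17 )313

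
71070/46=1545 = 1545.00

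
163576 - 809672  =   - 646096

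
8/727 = 8/727 = 0.01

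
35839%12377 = 11085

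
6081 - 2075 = 4006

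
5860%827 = 71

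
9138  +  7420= 16558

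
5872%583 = 42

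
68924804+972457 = 69897261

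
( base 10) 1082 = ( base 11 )8a4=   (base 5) 13312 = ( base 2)10000111010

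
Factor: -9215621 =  - 1429^1*6449^1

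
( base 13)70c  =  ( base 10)1195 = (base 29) 1C6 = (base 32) 15B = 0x4ab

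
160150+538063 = 698213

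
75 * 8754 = 656550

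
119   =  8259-8140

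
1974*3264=6443136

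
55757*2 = 111514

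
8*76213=609704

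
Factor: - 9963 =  - 3^5*41^1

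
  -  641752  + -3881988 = -4523740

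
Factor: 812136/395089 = 2^3*3^1*13^1*19^1 * 137^1*395089^( - 1 ) 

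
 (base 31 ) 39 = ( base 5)402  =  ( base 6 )250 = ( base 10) 102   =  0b1100110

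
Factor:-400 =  - 2^4*5^2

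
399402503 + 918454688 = 1317857191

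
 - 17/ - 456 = 17/456 = 0.04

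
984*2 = 1968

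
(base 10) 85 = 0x55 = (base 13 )67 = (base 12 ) 71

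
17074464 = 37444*456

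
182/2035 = 182/2035= 0.09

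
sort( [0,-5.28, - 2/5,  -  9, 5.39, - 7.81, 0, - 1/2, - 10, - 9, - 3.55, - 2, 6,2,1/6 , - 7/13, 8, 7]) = [ - 10, - 9,-9, - 7.81,-5.28, - 3.55, - 2, - 7/13, - 1/2, - 2/5, 0, 0, 1/6,2, 5.39, 6,7, 8]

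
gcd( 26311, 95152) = 1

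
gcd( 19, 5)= 1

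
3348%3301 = 47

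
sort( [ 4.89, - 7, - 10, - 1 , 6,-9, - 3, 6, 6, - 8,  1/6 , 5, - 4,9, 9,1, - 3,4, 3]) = [ - 10, - 9 , - 8, - 7, -4, - 3, - 3, - 1, 1/6, 1, 3, 4, 4.89 , 5, 6, 6,6,  9, 9]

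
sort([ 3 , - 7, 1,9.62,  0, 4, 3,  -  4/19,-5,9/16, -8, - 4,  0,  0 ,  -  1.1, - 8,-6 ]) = [  -  8,-8,-7, - 6,-5, -4, - 1.1,  -  4/19, 0 , 0,  0,  9/16 , 1,  3, 3,  4, 9.62]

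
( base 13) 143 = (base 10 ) 224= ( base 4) 3200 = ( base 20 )b4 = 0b11100000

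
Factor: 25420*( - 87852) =-2233197840= - 2^4*3^1 * 5^1*31^1 *41^1 * 7321^1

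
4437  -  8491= - 4054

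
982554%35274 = 30156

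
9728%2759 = 1451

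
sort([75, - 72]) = [ - 72,75]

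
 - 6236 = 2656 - 8892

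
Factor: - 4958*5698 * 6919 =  - 2^2*7^1*11^2*17^1*37^3*67^1 =-  195466482596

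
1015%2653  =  1015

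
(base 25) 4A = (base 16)6E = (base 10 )110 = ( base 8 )156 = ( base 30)3k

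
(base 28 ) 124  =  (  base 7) 2314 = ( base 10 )844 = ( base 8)1514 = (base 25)18J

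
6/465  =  2/155 = 0.01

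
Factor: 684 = 2^2*3^2*19^1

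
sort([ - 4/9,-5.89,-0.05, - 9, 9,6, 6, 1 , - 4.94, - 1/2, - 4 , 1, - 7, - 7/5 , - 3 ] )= [ - 9,-7, - 5.89, - 4.94, - 4, - 3,-7/5, - 1/2, - 4/9, - 0.05,  1,1,6,6, 9 ]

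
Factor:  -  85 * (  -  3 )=255= 3^1*5^1 * 17^1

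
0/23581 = 0=0.00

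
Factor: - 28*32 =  - 896 =-2^7*7^1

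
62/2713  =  62/2713 = 0.02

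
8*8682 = 69456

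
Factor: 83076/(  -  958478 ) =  -2^1*3^1*7^1*23^1*43^1*479239^( - 1) = -41538/479239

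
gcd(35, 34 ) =1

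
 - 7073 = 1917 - 8990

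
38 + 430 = 468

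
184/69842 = 92/34921 = 0.00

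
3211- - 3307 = 6518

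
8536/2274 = 3+857/1137= 3.75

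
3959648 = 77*51424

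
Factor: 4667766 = 2^1*3^1*73^1*10657^1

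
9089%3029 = 2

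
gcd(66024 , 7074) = 2358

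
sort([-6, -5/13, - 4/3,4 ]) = [ - 6,-4/3 , - 5/13, 4] 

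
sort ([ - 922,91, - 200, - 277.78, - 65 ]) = [-922,-277.78, - 200, - 65,91 ]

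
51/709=51/709 = 0.07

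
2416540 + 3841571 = 6258111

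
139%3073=139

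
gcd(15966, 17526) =6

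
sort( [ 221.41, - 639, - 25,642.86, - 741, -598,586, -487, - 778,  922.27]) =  [ - 778,-741, - 639, - 598 , - 487, - 25, 221.41,586,642.86,  922.27]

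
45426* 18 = 817668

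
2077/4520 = 2077/4520 = 0.46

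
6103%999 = 109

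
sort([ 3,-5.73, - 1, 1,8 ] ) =[  -  5.73,  -  1, 1,3,8] 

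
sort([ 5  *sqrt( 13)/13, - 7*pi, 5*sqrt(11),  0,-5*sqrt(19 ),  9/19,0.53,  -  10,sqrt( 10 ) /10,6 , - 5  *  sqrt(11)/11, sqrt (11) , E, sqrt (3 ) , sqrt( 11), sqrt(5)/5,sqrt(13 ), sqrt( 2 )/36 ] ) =[  -  7*pi, - 5*sqrt ( 19),-10,  -  5*sqrt(11 )/11 , 0, sqrt(2)/36, sqrt(10)/10, sqrt(5) /5,9/19, 0.53, 5*sqrt( 13)/13,sqrt( 3),E , sqrt(11), sqrt(11),sqrt(13),  6 , 5 *sqrt(11 )]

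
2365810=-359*( - 6590)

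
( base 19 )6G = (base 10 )130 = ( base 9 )154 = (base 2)10000010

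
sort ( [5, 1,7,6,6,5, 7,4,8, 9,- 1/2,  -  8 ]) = [ - 8,  -  1/2,1,4, 5,5,6, 6 , 7,7,8,9] 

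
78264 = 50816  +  27448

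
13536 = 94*144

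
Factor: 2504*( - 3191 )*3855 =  - 30802467720  =  - 2^3*3^1*5^1*257^1* 313^1*3191^1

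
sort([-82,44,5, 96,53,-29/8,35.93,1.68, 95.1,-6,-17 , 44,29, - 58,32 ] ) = [-82  ,  -  58,  -  17,-6,-29/8,1.68, 5,29, 32, 35.93,44,44,53, 95.1, 96 ]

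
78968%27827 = 23314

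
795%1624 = 795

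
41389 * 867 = 35884263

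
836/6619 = 836/6619 = 0.13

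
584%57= 14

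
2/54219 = 2/54219 =0.00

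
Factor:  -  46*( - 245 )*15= 169050  =  2^1*3^1* 5^2*7^2*23^1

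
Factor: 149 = 149^1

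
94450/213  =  443 + 91/213 = 443.43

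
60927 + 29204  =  90131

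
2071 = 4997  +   - 2926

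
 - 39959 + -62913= - 102872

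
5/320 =1/64 = 0.02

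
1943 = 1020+923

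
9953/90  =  110 + 53/90 =110.59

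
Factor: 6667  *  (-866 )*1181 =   -  2^1*59^1 *113^1*433^1*1181^1 = -  6818647582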